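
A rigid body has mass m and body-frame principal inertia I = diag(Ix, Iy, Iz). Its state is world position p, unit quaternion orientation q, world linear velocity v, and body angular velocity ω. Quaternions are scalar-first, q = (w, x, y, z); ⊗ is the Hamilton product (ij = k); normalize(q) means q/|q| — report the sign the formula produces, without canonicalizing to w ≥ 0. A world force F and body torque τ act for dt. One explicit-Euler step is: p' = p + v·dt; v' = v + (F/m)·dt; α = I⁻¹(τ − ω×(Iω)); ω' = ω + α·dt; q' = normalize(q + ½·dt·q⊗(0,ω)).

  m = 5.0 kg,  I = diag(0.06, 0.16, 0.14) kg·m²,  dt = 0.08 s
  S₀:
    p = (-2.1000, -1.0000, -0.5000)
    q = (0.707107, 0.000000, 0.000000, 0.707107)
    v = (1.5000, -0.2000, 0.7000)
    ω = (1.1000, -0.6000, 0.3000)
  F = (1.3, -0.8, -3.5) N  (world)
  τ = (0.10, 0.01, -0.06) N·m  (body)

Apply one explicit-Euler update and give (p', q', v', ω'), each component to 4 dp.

p' = (-1.9800, -1.0160, -0.4440)
q' = (0.6977, 0.0480, 0.0141, 0.7146)
v' = (1.5208, -0.2128, 0.6440)
ω' = (1.2285, -0.5818, 0.3034)

precession coupling ω×(Iω) = (0.0036, -0.0264, -0.0660)
α = I⁻¹(τ − ω×Iω) = (1.6067, 0.2275, 0.0429)
new body rate ω' = (1.2285, -0.5818, 0.3034)
2q̇ = q⊗(0,ω) = (-0.2121321, 1.2020819, 0.3535535, 0.2121321)
updated quaternion q' = (0.6977, 0.0480, 0.0141, 0.7146)
linear accel F/m = (0.2600, -0.1600, -0.7000)
p' = p + v·dt = (-1.9800, -1.0160, -0.4440)
v' = v + a·dt = (1.5208, -0.2128, 0.6440)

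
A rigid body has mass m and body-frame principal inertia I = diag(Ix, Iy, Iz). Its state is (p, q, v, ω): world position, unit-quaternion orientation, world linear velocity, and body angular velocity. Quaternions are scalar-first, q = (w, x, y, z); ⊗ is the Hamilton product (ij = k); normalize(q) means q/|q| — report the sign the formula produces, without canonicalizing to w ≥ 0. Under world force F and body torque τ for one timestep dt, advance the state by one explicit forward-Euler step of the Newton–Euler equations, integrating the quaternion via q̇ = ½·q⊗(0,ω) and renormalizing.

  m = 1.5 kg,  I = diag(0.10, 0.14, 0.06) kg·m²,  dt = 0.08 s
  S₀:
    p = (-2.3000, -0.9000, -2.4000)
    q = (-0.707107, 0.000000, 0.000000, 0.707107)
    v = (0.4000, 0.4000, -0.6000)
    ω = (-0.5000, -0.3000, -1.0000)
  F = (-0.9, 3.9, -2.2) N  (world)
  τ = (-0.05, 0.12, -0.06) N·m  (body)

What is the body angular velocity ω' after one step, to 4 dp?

gyro term ω×Iω = (-0.0240, 0.0200, 0.0060)
(τ − ω×Iω)/I = (-0.2600, 0.7143, -1.1000)
new body rate ω' = (-0.5208, -0.2429, -1.0880)

ω' = (-0.5208, -0.2429, -1.0880)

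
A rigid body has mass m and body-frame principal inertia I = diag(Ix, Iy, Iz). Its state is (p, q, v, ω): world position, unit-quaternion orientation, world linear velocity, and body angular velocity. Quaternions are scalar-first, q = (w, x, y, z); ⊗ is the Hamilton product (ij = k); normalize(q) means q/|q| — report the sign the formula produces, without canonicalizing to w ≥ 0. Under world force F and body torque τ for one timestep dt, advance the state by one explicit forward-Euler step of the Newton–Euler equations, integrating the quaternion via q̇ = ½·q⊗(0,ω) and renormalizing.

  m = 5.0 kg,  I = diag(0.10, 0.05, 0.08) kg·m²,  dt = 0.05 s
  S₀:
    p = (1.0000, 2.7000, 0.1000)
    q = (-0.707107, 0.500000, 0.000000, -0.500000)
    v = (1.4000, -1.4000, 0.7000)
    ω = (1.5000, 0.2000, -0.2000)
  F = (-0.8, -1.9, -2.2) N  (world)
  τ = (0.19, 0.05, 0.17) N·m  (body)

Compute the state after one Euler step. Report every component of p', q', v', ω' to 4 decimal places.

p' = (1.0700, 2.6300, 0.1350)
q' = (-0.7278, 0.4756, -0.0198, -0.4936)
v' = (1.3920, -1.4190, 0.6780)
ω' = (1.5956, 0.2560, -0.0844)

ω×(Iω) gyroscopic = (-0.0012, -0.0060, -0.0150)
(τ − ω×Iω)/I = (1.9120, 1.1200, 2.3125)
new body rate ω' = (1.5956, 0.2560, -0.0844)
q⊗(0,ω) = (-0.8500000, -0.9606605, -0.7914214, 0.2414214)
q' = normalize(q + ½dt·q⊗(0,ω)) = (-0.7278, 0.4756, -0.0198, -0.4936)
a = (-0.1600, -0.3800, -0.4400)
p' = p + v·dt = (1.0700, 2.6300, 0.1350)
v' = v + a·dt = (1.3920, -1.4190, 0.6780)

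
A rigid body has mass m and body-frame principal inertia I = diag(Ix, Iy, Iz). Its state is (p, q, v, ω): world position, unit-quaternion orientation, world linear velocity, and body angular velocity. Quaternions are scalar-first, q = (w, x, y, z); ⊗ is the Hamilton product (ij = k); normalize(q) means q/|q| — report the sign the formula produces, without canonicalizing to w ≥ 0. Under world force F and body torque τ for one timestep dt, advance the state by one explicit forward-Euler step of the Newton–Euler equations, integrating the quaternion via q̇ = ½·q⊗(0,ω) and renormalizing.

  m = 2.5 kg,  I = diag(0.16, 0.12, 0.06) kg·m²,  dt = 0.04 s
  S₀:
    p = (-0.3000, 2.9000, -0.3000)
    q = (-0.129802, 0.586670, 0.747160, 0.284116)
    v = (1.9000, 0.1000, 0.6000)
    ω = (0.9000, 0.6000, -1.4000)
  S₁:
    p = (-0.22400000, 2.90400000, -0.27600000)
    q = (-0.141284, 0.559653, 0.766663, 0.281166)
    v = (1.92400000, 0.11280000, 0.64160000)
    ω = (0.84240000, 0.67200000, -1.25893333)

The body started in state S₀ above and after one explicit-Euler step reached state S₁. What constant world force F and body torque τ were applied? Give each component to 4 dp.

F = (1.5000, 0.8000, 2.6000)
τ = (-0.1800, 0.0900, 0.1900)

velocity change Δv = (0.02400000, 0.01280000, 0.04160000)
applied force F = (1.5000, 0.8000, 2.6000)
Δω = ω₁−ω₀ = (-0.05760000, 0.07200000, 0.14106667)
precession coupling = (0.0504, -0.1260, -0.0216)
I·α + gyro = (-0.1800, 0.0900, 0.1900)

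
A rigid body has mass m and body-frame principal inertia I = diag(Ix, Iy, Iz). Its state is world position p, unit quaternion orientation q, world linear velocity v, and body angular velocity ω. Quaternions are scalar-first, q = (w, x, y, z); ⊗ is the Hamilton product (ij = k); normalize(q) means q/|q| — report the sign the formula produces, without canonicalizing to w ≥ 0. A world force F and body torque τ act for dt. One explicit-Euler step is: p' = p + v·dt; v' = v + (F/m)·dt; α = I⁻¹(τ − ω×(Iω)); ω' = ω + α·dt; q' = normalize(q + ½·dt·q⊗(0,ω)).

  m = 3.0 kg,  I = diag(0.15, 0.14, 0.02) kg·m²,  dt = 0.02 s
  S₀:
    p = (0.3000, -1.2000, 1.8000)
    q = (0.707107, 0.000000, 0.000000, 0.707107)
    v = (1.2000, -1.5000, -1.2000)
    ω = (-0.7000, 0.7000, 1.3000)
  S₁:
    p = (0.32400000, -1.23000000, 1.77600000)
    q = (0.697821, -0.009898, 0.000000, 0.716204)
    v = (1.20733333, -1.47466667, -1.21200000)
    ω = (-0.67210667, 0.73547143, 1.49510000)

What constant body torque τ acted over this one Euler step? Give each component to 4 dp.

τ = (0.1000, 0.1300, 0.2000)

rate change Δω = (0.02789333, 0.03547143, 0.19510000)
τ = I·(Δω/dt) + ω₀×(Iω₀) = (0.1000, 0.1300, 0.2000)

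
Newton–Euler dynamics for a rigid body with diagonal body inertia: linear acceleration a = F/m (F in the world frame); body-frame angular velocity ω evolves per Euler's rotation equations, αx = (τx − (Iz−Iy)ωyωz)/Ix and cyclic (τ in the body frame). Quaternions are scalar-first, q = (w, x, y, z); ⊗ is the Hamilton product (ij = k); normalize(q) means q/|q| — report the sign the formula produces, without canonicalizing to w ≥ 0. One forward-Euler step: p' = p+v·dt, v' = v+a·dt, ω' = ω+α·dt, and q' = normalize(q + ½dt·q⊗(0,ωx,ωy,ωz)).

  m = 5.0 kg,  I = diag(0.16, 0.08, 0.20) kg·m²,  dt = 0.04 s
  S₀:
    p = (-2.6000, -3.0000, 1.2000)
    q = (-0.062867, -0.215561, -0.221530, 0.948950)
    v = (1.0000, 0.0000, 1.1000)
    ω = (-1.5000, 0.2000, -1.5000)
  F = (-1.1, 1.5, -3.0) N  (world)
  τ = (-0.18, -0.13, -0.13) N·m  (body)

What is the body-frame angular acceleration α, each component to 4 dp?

gyro term ω×Iω = (-0.0360, -0.0900, 0.0240)
angular accel α = (-0.9000, -0.5000, -0.7700)

α = (-0.9000, -0.5000, -0.7700)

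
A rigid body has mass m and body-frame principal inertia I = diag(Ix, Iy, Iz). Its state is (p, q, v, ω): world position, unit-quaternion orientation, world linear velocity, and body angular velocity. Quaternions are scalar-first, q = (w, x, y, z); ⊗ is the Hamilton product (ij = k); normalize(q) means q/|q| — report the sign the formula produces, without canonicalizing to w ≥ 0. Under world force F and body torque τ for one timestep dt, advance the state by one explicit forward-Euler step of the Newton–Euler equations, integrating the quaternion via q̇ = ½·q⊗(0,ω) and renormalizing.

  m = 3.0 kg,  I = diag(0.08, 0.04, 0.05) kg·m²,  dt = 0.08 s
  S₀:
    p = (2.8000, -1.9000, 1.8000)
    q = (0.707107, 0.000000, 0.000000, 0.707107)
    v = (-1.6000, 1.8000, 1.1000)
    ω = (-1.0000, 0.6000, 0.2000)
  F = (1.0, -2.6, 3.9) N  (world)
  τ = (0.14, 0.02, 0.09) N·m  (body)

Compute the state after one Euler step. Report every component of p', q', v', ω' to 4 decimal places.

p' = (2.6720, -1.7560, 1.8880)
q' = (0.7007, -0.0452, -0.0113, 0.7120)
v' = (-1.5733, 1.7307, 1.2040)
ω' = (-0.8612, 0.6520, 0.3056)

ω×(Iω) gyroscopic = (0.0012, -0.0060, 0.0240)
(τ − ω×Iω)/I = (1.7350, 0.6500, 1.3200)
ω + α·dt = (-0.8612, 0.6520, 0.3056)
Hamilton product q⊗(0,ω) = (-0.1414214, -1.1313712, -0.2828428, 0.1414214)
q + ½dt·q⊗(0,ω), renormalized = (0.7007, -0.0452, -0.0113, 0.7120)
p + v·dt = (2.6720, -1.7560, 1.8880)
v + (F/m)dt = (-1.5733, 1.7307, 1.2040)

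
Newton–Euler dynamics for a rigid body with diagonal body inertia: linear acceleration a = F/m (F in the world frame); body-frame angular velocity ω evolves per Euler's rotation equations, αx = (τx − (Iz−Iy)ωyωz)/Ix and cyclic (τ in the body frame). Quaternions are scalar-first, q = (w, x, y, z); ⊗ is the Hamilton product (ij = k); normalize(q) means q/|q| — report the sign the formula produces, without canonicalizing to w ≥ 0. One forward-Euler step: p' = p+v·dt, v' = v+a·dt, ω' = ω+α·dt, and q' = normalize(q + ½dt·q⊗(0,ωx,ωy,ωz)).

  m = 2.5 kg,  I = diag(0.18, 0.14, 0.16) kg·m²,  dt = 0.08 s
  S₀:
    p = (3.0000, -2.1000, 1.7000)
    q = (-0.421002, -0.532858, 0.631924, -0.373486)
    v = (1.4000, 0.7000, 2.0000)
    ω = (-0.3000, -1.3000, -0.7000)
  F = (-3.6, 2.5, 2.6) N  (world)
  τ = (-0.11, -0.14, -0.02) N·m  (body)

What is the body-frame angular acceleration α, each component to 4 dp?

gyro term ω×Iω = (0.0182, 0.0042, -0.0156)
α = I⁻¹(τ − ω×Iω) = (-0.7122, -1.0300, -0.0275)

α = (-0.7122, -1.0300, -0.0275)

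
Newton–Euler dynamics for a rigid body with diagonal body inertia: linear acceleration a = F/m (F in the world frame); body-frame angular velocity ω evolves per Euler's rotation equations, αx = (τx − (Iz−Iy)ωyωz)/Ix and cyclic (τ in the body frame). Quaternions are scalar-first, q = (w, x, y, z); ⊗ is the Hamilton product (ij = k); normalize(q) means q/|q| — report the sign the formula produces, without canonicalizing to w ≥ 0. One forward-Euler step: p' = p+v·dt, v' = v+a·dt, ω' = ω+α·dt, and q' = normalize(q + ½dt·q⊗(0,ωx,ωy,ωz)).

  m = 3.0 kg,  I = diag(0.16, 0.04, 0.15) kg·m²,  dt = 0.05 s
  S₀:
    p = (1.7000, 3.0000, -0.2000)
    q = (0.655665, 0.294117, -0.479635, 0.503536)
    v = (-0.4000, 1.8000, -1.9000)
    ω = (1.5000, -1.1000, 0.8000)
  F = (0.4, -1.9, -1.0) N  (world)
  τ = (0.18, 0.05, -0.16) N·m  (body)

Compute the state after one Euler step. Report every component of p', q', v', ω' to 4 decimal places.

p + v·dt = (1.6800, 3.0900, -0.2950)
v + (F/m)dt = (-0.3933, 1.7683, -1.9167)
α = I⁻¹(τ − ω×Iω) = (1.7300, 0.9500, -2.3867)
ω' = ω + α·dt = (1.5865, -1.0525, 0.6807)
Hamilton product q⊗(0,ω) = (-1.3716028, 1.1536791, -0.2012211, 0.9204558)
q + ½dt·q⊗(0,ω), renormalized = (0.6206, 0.3225, -0.4840, 0.5259)

p' = (1.6800, 3.0900, -0.2950)
q' = (0.6206, 0.3225, -0.4840, 0.5259)
v' = (-0.3933, 1.7683, -1.9167)
ω' = (1.5865, -1.0525, 0.6807)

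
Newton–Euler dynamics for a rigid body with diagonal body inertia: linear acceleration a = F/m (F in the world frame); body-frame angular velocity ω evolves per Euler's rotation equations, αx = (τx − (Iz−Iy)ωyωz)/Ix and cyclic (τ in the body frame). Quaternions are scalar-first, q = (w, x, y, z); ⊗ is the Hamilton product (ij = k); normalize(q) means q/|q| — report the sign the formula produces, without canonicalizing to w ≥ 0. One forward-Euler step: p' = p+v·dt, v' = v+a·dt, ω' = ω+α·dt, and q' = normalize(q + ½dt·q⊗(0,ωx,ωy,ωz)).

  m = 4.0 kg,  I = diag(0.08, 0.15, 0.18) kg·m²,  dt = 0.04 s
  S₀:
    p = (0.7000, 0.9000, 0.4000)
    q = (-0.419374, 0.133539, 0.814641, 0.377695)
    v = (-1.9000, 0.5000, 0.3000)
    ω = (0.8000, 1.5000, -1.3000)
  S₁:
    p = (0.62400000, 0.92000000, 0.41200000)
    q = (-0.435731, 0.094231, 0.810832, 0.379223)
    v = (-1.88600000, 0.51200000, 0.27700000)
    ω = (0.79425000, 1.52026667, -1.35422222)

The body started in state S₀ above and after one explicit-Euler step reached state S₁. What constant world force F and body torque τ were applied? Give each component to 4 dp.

velocity change Δv = (0.01400000, 0.01200000, -0.02300000)
F = m·Δv/dt = (1.4000, 1.2000, -2.3000)
ω₁ − ω₀ = (-0.00575000, 0.02026667, -0.05422222)
I·α + gyro = (-0.0700, 0.1800, -0.1600)

F = (1.4000, 1.2000, -2.3000)
τ = (-0.0700, 0.1800, -0.1600)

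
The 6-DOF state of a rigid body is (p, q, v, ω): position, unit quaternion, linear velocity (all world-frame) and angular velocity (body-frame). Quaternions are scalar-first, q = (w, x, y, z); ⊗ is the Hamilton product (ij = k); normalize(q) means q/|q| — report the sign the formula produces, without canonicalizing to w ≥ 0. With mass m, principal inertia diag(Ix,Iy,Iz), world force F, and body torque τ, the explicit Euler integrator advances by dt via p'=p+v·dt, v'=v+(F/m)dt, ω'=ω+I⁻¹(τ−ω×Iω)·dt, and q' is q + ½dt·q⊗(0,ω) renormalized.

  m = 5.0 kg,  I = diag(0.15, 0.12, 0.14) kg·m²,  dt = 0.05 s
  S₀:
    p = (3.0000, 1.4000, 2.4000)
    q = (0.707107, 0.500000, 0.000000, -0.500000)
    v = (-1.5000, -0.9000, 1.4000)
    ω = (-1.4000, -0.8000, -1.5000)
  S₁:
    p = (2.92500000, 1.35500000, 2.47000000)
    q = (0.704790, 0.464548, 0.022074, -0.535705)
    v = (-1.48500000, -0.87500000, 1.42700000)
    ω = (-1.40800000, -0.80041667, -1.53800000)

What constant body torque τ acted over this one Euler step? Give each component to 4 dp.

rate change Δω = (-0.00800000, -0.00041667, -0.03800000)
gyro term ω₀×Iω₀ = (0.0240, 0.0210, -0.0336)
τ = I·(Δω/dt) + ω₀×(Iω₀) = (0.0000, 0.0200, -0.1400)

τ = (0.0000, 0.0200, -0.1400)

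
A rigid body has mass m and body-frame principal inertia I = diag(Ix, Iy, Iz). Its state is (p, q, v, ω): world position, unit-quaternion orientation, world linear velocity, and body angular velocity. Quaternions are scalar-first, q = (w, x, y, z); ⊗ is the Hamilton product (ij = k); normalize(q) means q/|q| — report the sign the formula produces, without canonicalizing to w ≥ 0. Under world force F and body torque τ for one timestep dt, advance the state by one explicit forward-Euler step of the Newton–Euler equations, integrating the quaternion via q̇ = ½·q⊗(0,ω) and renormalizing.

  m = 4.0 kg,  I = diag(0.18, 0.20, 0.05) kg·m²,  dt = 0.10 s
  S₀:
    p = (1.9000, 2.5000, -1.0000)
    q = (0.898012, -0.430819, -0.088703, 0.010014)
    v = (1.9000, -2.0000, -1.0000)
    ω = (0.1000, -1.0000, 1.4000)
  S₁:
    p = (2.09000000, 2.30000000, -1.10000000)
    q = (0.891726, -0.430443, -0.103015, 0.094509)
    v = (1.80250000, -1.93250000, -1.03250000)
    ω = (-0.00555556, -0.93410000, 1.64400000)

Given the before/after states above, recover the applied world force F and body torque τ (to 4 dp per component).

F = (-3.9000, 2.7000, -1.3000)
τ = (0.0200, 0.1500, 0.1200)

Δω = ω₁−ω₀ = (-0.10555556, 0.06590000, 0.24400000)
τ = I·(Δω/dt) + ω₀×(Iω₀) = (0.0200, 0.1500, 0.1200)
velocity change Δv = (-0.09750000, 0.06750000, -0.03250000)
applied force F = (-3.9000, 2.7000, -1.3000)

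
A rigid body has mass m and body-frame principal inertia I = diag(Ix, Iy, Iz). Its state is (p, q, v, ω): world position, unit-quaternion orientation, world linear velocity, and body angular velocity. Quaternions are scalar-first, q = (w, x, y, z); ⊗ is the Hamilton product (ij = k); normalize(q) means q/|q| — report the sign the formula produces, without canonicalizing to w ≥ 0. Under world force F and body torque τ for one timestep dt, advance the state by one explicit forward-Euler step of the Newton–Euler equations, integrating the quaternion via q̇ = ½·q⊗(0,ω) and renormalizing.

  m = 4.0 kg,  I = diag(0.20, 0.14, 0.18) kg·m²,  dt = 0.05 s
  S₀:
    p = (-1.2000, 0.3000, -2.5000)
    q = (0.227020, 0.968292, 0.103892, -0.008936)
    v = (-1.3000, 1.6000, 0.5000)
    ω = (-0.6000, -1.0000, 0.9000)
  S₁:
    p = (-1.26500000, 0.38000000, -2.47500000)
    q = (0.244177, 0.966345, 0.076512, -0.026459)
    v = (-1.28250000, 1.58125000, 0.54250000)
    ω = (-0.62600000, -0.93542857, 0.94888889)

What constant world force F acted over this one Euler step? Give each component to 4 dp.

Δv = v₁−v₀ = (0.01750000, -0.01875000, 0.04250000)
F = m·Δv/dt = (1.4000, -1.5000, 3.4000)

F = (1.4000, -1.5000, 3.4000)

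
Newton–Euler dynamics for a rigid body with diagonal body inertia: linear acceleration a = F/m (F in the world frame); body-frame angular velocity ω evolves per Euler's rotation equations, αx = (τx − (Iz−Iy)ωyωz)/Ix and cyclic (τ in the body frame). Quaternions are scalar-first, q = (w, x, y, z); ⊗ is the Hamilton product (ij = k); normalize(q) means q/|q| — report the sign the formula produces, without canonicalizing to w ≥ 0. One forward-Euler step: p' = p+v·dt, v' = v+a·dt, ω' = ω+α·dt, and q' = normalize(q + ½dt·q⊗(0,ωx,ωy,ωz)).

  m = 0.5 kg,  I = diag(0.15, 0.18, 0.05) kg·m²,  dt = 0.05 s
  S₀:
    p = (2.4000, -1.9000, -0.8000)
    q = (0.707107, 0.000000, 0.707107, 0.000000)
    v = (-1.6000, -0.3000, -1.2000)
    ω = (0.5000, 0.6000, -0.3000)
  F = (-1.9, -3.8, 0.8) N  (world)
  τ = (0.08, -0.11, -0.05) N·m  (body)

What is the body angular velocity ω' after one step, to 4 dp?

ω' = (0.5189, 0.5736, -0.3590)

ω×(Iω) gyroscopic = (0.0234, -0.0150, 0.0090)
α = I⁻¹(τ − ω×Iω) = (0.3773, -0.5278, -1.1800)
new body rate ω' = (0.5189, 0.5736, -0.3590)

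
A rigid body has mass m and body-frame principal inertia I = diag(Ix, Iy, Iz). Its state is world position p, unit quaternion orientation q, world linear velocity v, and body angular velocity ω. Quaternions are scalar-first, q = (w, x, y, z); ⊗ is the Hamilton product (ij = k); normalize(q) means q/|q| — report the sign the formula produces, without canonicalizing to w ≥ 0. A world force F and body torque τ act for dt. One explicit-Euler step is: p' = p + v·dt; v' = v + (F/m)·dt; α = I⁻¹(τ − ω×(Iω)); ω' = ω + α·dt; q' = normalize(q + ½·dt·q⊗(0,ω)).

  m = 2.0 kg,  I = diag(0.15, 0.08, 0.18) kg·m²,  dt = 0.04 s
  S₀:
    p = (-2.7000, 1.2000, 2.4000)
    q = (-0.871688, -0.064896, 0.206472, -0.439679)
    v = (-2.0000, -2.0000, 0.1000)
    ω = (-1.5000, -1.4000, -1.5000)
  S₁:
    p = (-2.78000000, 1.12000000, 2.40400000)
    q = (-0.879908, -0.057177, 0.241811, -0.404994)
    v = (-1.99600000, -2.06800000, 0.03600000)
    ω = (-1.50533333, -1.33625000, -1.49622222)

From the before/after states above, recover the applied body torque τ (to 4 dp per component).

τ = (0.1900, 0.0600, -0.1300)

rate change Δω = (-0.00533333, 0.06375000, 0.00377778)
applied torque τ = (0.1900, 0.0600, -0.1300)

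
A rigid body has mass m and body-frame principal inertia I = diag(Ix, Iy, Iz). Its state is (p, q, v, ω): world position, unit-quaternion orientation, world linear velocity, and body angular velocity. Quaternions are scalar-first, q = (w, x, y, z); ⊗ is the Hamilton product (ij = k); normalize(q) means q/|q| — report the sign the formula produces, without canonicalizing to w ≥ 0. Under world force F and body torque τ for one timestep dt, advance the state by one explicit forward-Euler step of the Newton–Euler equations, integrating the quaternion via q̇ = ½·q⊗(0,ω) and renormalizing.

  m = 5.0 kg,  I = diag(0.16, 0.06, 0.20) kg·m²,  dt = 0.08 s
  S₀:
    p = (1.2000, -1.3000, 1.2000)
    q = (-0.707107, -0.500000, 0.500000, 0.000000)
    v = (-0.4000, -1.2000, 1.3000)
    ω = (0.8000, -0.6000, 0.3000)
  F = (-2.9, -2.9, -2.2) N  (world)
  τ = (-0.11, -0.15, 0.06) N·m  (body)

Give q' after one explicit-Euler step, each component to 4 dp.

q' = (-0.6785, -0.5162, 0.5225, -0.0125)

q⊗(0,ω) = (0.7000000, -0.4156856, 0.5742642, -0.3121321)
updated quaternion q' = (-0.6785, -0.5162, 0.5225, -0.0125)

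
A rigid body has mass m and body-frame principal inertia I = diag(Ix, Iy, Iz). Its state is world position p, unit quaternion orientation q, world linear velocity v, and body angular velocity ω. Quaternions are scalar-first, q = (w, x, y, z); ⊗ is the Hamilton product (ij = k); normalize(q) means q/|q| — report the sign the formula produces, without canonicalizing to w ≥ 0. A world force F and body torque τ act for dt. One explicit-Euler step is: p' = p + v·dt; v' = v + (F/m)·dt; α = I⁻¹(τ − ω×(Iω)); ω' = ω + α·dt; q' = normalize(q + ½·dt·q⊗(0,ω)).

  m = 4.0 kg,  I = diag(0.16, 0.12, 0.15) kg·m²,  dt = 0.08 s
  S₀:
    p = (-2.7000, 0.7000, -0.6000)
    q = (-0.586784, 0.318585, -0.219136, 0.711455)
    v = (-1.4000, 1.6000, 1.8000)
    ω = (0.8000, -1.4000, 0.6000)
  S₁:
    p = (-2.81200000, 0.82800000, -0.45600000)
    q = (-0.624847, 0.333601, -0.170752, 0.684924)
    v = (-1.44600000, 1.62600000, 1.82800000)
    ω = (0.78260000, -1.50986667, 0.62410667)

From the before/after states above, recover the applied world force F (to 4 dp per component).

F = (-2.3000, 1.3000, 1.4000)

v₁ − v₀ = (-0.04600000, 0.02600000, 0.02800000)
m·(v₁−v₀)/dt = (-2.3000, 1.3000, 1.4000)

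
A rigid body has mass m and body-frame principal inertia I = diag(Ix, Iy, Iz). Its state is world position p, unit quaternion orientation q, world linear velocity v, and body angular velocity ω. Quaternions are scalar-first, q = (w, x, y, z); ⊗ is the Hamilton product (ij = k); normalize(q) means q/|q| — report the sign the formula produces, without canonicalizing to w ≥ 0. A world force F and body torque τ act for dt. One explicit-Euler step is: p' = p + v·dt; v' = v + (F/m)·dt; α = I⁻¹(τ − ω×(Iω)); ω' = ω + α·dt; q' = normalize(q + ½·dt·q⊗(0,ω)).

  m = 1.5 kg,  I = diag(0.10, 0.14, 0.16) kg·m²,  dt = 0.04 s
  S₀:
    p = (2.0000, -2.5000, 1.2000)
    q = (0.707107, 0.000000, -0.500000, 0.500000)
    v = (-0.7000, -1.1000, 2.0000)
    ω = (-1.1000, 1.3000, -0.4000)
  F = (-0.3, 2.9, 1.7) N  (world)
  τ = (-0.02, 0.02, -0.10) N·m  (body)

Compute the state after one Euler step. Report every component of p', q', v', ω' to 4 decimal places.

p' = (1.9720, -2.5440, 1.2800)
q' = (0.7237, -0.0245, -0.4923, 0.4830)
v' = (-0.7080, -1.0227, 2.0453)
ω' = (-1.1038, 1.3133, -0.4107)

(τ − ω×Iω)/I = (-0.0960, 0.3314, -0.2675)
new body rate ω' = (-1.1038, 1.3133, -0.4107)
Hamilton product q⊗(0,ω) = (0.8500000, -1.2278177, 0.3692391, -0.8328428)
q + ½dt·q⊗(0,ω), renormalized = (0.7237, -0.0245, -0.4923, 0.4830)
linear accel F/m = (-0.2000, 1.9333, 1.1333)
p + v·dt = (1.9720, -2.5440, 1.2800)
v + (F/m)dt = (-0.7080, -1.0227, 2.0453)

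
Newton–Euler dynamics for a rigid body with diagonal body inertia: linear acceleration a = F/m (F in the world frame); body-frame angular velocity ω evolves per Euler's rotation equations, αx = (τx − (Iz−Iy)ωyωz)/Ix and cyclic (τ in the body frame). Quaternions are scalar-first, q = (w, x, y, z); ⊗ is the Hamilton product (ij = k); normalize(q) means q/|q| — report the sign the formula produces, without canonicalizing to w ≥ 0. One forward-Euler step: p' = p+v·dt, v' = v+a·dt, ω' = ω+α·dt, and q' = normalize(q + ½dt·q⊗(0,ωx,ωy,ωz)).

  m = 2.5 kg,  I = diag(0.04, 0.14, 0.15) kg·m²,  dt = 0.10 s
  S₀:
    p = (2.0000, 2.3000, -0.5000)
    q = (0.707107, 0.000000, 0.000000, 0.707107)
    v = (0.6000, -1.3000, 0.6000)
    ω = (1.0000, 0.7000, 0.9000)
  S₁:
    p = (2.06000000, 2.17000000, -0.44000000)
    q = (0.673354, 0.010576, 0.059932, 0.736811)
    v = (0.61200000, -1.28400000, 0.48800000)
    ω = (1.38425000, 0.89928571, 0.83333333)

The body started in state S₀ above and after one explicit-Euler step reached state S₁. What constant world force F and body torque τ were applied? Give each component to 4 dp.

F = (0.3000, 0.4000, -2.8000)
τ = (0.1600, 0.1800, -0.0300)

v₁ − v₀ = (0.01200000, 0.01600000, -0.11200000)
m·(v₁−v₀)/dt = (0.3000, 0.4000, -2.8000)
ω₁ − ω₀ = (0.38425000, 0.19928571, -0.06666667)
gyro term ω₀×Iω₀ = (0.0063, -0.0990, 0.0700)
I·α + gyro = (0.1600, 0.1800, -0.0300)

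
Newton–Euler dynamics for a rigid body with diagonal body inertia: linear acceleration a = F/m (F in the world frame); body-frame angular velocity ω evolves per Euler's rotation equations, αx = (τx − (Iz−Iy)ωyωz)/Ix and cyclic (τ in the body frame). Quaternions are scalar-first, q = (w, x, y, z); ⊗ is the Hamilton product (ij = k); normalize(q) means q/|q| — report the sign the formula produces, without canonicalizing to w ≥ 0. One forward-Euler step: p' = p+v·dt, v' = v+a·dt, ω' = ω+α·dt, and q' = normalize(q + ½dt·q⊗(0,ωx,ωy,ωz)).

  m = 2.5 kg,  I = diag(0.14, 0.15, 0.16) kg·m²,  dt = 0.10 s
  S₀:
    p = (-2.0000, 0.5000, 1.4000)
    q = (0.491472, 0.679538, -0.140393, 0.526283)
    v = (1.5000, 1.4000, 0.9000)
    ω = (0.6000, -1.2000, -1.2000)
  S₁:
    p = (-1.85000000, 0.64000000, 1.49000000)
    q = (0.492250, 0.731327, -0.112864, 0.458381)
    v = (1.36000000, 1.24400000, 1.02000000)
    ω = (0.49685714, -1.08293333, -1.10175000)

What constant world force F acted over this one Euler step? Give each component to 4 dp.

v₁ − v₀ = (-0.14000000, -0.15600000, 0.12000000)
F = m·Δv/dt = (-3.5000, -3.9000, 3.0000)

F = (-3.5000, -3.9000, 3.0000)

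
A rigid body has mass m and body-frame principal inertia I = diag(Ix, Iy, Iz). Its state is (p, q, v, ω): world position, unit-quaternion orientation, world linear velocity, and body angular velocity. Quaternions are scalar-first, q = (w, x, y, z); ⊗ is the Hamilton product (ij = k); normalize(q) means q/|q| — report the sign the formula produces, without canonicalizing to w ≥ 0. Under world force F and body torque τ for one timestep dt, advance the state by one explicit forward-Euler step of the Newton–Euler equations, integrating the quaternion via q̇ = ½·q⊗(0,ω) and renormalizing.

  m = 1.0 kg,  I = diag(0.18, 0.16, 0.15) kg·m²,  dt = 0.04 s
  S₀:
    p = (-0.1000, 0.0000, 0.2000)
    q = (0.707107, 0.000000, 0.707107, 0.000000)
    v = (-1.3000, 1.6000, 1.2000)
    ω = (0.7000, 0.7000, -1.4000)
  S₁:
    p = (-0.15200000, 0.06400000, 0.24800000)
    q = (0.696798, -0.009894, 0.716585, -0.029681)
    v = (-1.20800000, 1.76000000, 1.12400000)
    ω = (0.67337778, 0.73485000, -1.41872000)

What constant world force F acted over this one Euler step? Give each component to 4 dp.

F = (2.3000, 4.0000, -1.9000)

velocity change Δv = (0.09200000, 0.16000000, -0.07600000)
applied force F = (2.3000, 4.0000, -1.9000)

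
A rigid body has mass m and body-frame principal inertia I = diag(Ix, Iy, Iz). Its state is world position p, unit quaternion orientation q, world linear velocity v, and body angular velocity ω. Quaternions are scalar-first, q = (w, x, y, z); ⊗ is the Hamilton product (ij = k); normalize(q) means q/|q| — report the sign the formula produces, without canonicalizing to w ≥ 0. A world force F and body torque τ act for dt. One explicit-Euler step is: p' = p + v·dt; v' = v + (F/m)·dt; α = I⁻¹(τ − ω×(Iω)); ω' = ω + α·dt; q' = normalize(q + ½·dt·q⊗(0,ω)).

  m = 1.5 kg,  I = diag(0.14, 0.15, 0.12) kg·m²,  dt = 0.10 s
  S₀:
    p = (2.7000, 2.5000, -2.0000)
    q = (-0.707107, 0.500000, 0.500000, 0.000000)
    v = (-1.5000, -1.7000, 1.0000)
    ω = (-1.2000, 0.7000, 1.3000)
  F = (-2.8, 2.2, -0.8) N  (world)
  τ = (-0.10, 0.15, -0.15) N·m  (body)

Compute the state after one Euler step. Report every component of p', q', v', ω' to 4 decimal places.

angular accel α = (-0.5193, 1.2080, -1.1800)
ω' = ω + α·dt = (-1.2519, 0.8208, 1.1820)
Hamilton product q⊗(0,ω) = (0.2500000, 1.4985284, -1.1449749, 0.0307609)
q + ½dt·q⊗(0,ω), renormalized = (-0.6915, 0.5723, 0.4408, 0.0015)
a = (-1.8667, 1.4667, -0.5333)
p + v·dt = (2.5500, 2.3300, -1.9000)
v + (F/m)dt = (-1.6867, -1.5533, 0.9467)

p' = (2.5500, 2.3300, -1.9000)
q' = (-0.6915, 0.5723, 0.4408, 0.0015)
v' = (-1.6867, -1.5533, 0.9467)
ω' = (-1.2519, 0.8208, 1.1820)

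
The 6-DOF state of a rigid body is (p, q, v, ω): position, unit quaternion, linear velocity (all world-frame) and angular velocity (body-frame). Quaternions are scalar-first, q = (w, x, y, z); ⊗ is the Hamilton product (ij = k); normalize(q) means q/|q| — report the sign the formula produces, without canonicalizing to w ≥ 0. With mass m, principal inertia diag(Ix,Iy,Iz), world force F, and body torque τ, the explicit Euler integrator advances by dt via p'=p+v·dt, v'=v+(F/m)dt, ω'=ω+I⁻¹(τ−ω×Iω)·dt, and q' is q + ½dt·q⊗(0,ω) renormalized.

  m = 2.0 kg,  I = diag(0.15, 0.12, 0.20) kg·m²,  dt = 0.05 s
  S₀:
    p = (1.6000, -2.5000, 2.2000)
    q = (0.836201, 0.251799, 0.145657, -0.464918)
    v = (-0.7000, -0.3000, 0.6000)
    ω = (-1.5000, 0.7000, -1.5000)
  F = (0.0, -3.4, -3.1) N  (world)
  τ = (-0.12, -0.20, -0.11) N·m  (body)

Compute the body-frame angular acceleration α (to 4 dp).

α = (-0.2400, -0.7292, -0.7075)

ω×(Iω) gyroscopic = (-0.0840, -0.1125, 0.0315)
(τ − ω×Iω)/I = (-0.2400, -0.7292, -0.7075)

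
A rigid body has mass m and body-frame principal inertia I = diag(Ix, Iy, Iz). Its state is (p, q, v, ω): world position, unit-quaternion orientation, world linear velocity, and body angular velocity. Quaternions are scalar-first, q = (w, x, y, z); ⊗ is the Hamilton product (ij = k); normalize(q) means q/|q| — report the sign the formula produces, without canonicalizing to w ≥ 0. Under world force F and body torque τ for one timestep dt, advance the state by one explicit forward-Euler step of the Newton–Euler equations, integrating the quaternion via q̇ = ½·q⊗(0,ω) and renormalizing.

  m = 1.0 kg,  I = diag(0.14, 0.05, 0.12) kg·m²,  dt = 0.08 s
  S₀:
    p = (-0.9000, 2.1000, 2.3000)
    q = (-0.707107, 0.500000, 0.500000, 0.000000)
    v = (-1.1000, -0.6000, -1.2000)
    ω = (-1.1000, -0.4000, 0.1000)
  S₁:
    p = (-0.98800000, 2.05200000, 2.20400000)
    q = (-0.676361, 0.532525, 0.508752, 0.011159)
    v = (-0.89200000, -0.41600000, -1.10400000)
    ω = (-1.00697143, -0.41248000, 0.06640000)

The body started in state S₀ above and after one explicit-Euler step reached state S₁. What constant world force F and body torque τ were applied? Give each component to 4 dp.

v₁ − v₀ = (0.20800000, 0.18400000, 0.09600000)
m·(v₁−v₀)/dt = (2.6000, 2.3000, 1.2000)
ω₁ − ω₀ = (0.09302857, -0.01248000, -0.03360000)
precession coupling = (-0.0028, -0.0022, -0.0396)
I·α + gyro = (0.1600, -0.0100, -0.0900)

F = (2.6000, 2.3000, 1.2000)
τ = (0.1600, -0.0100, -0.0900)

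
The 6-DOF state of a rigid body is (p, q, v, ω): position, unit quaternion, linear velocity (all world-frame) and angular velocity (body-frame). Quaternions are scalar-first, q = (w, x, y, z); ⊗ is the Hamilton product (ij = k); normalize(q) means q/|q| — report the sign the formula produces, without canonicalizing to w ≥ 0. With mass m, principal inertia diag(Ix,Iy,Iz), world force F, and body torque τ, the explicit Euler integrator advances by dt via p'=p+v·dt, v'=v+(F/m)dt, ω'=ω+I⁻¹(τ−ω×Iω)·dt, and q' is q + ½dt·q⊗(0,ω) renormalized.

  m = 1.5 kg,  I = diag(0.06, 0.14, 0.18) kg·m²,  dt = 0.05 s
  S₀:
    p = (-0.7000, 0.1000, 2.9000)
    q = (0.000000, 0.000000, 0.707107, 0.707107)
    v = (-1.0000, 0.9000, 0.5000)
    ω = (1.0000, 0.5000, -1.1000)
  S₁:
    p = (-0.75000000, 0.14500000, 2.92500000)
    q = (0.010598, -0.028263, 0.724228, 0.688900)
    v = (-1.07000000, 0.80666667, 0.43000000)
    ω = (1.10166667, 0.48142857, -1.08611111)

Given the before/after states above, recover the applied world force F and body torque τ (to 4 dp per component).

F = (-2.1000, -2.8000, -2.1000)
τ = (0.1000, 0.0800, 0.0900)

Δv = v₁−v₀ = (-0.07000000, -0.09333333, -0.07000000)
F = m·Δv/dt = (-2.1000, -2.8000, -2.1000)
rate change Δω = (0.10166667, -0.01857143, 0.01388889)
τ = I·(Δω/dt) + ω₀×(Iω₀) = (0.1000, 0.0800, 0.0900)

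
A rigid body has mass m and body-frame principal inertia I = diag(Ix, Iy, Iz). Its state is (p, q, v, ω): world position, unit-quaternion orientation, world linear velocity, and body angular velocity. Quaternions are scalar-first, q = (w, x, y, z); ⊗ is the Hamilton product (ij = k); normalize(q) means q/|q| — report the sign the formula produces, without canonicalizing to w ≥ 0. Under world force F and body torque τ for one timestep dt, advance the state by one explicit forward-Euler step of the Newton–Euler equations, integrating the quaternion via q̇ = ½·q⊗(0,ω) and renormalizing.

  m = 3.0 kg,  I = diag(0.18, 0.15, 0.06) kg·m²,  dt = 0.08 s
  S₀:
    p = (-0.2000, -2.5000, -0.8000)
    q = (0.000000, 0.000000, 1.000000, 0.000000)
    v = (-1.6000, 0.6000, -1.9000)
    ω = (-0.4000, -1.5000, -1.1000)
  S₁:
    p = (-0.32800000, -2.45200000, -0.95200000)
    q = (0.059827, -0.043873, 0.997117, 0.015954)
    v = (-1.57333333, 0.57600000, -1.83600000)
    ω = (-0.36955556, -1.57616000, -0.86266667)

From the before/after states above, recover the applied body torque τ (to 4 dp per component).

τ = (-0.0800, -0.0900, 0.1600)

Δω = ω₁−ω₀ = (0.03044444, -0.07616000, 0.23733333)
I·α + gyro = (-0.0800, -0.0900, 0.1600)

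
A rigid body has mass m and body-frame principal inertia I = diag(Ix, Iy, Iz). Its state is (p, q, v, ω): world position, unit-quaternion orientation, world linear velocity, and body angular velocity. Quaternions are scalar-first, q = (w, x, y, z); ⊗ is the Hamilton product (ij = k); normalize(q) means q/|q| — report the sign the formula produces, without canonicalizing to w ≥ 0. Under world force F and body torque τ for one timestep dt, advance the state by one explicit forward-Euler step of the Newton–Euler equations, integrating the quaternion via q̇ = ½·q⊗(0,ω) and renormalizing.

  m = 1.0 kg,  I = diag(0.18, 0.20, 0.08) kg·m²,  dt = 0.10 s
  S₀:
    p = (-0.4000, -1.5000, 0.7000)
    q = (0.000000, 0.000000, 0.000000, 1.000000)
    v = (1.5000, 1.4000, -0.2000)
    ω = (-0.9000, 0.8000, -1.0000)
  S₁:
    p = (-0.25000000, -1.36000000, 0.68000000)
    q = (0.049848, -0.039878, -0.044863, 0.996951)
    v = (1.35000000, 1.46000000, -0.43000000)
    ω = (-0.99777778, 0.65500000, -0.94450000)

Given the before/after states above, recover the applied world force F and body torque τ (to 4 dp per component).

F = (-1.5000, 0.6000, -2.3000)
τ = (-0.0800, -0.2000, 0.0300)

rate change Δω = (-0.09777778, -0.14500000, 0.05550000)
precession coupling = (0.0960, 0.0900, -0.0144)
I·α + gyro = (-0.0800, -0.2000, 0.0300)
velocity change Δv = (-0.15000000, 0.06000000, -0.23000000)
F = m·Δv/dt = (-1.5000, 0.6000, -2.3000)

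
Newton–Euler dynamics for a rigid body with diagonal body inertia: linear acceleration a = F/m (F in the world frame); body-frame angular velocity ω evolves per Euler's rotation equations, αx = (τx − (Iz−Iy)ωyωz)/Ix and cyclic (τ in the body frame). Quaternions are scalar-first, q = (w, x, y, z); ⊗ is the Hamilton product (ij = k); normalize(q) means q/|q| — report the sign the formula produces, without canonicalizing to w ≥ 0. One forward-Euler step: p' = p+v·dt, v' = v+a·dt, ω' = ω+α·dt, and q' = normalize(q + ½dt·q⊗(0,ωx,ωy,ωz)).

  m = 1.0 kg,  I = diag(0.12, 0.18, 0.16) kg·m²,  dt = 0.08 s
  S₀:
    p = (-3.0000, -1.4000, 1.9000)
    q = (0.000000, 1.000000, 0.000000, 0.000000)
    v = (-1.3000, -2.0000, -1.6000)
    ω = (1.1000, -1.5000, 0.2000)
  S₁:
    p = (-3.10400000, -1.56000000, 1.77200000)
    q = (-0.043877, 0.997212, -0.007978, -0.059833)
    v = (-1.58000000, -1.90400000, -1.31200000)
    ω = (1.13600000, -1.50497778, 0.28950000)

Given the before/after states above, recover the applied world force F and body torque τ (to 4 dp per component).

velocity change Δv = (-0.28000000, 0.09600000, 0.28800000)
F = m·Δv/dt = (-3.5000, 1.2000, 3.6000)
Δω = ω₁−ω₀ = (0.03600000, -0.00497778, 0.08950000)
τ = I·(Δω/dt) + ω₀×(Iω₀) = (0.0600, -0.0200, 0.0800)

F = (-3.5000, 1.2000, 3.6000)
τ = (0.0600, -0.0200, 0.0800)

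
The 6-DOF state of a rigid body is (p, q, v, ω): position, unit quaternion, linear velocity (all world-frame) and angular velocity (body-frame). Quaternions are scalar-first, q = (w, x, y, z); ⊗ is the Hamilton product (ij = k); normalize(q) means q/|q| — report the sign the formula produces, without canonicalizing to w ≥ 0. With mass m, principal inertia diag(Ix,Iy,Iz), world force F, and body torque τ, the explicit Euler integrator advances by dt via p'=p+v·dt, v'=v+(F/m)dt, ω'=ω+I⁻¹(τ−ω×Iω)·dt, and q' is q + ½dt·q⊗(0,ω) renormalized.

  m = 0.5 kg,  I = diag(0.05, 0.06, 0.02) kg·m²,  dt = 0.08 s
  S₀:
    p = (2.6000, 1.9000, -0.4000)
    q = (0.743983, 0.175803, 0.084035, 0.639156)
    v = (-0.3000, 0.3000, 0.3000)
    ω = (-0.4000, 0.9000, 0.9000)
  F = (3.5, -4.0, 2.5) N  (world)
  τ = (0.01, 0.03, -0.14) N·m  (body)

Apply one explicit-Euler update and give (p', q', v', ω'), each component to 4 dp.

p' = (2.5760, 1.9240, -0.3760)
q' = (0.7197, 0.1437, 0.0941, 0.6727)
v' = (0.2600, -0.3400, 0.7000)
ω' = (-0.3322, 0.9544, 0.3544)

gyro term ω×Iω = (-0.0324, -0.0108, -0.0036)
(τ − ω×Iω)/I = (0.8480, 0.6800, -6.8200)
new body rate ω' = (-0.3322, 0.9544, 0.3544)
2q̇ = q⊗(0,ω) = (-0.5805507, -0.7972021, 0.2556996, 0.8614214)
q + ½dt·q⊗(0,ω), renormalized = (0.7197, 0.1437, 0.0941, 0.6727)
a = F/m = (7.0000, -8.0000, 5.0000)
p + v·dt = (2.5760, 1.9240, -0.3760)
new velocity v' = (0.2600, -0.3400, 0.7000)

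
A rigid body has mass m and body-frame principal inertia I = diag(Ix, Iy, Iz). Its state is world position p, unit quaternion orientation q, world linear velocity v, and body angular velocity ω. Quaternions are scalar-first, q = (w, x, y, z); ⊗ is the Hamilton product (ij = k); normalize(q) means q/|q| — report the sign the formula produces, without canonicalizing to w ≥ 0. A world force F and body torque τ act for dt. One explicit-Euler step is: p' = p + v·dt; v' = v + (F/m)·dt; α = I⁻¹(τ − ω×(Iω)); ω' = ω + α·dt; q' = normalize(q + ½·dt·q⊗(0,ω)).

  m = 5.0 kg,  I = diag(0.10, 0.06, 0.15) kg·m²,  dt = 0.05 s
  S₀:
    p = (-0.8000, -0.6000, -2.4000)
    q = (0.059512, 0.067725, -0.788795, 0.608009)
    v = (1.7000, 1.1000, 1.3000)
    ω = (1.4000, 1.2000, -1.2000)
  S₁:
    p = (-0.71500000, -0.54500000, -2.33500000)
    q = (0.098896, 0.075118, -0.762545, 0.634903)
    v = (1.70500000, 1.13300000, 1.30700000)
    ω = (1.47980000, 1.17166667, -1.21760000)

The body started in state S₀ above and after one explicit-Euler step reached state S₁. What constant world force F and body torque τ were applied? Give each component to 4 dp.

F = (0.5000, 3.3000, 0.7000)
τ = (0.0300, 0.0500, -0.1200)

Δω = ω₁−ω₀ = (0.07980000, -0.02833333, -0.01760000)
τ = I·(Δω/dt) + ω₀×(Iω₀) = (0.0300, 0.0500, -0.1200)
Δv = v₁−v₀ = (0.00500000, 0.03300000, 0.00700000)
F = m·Δv/dt = (0.5000, 3.3000, 0.7000)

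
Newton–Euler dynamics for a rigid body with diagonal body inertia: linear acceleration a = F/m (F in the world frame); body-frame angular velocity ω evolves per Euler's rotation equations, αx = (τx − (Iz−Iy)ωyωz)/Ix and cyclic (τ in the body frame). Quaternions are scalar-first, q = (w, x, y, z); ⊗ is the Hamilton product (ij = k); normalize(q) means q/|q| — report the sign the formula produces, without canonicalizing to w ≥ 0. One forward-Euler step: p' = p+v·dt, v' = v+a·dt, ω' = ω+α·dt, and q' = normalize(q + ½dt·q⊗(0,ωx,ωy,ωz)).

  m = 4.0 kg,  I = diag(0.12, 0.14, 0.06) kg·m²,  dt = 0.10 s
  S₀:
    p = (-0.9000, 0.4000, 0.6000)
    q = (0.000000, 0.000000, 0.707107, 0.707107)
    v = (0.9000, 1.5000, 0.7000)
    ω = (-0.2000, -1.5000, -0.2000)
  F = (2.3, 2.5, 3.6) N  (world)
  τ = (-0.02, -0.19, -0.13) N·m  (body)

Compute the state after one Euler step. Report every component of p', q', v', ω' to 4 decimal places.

p' = (-0.8100, 0.5500, 0.6700)
q' = (0.0599, 0.0458, 0.6980, 0.7121)
v' = (0.9575, 1.5625, 0.7900)
ω' = (-0.1967, -1.6374, -0.4267)

linear accel F/m = (0.5750, 0.6250, 0.9000)
p' = p + v·dt = (-0.8100, 0.5500, 0.6700)
v' = v + a·dt = (0.9575, 1.5625, 0.7900)
gyro term ω×Iω = (-0.0240, 0.0024, 0.0060)
α = I⁻¹(τ − ω×Iω) = (0.0333, -1.3743, -2.2667)
new body rate ω' = (-0.1967, -1.6374, -0.4267)
Hamilton product q⊗(0,ω) = (1.2020819, 0.9192391, -0.1414214, 0.1414214)
updated quaternion q' = (0.0599, 0.0458, 0.6980, 0.7121)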